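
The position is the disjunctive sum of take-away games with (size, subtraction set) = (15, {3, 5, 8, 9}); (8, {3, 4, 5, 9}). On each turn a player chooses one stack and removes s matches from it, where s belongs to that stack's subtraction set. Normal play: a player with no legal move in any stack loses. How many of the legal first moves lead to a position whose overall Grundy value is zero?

4

Stack A, S = {3, 5, 8, 9}:
G(0) = 0
G(1) = mex{} = 0
G(2) = mex{} = 0
G(3) = mex{0} = 1
G(4) = mex{0} = 1
G(5) = mex{0,0} = 1
G(6) = mex{1,0} = 2
G(7) = mex{1,0} = 2
G(8) = mex{1,1,0} = 2
G(9) = mex{2,1,0,0} = 3
G(10) = mex{2,1,0,0} = 3
G(11) = mex{2,2,1,0} = 3
G(12) = mex{3,2,1,1} = 0
G(13) = mex{3,2,1,1} = 0
G(14) = mex{3,3,2,1} = 0
G(15) = mex{0,3,2,2} = 1
G_A(15) = 1.
Stack B, S = {3, 4, 5, 9}:
n : 0 1 2 3 4 5 6 7 8
G : 0 0 0 1 1 1 2 2 0
G_B(8) = 0.
Combined Grundy value = 1 ⊕ 0 = 1.
A winning move leaves total XOR = 0, i.e. changes one component's Grundy value g to g ⊕ X where X is the current total.
Stack A: need g' = 1⊕1 = 0. Options: 15−3→G=0, 15−5→G=3, 15−8→G=2, 15−9→G=2. Hits: 1.
Stack B: need g' = 0⊕1 = 1. Options: 8−3→G=1, 8−4→G=1, 8−5→G=1. Hits: 3.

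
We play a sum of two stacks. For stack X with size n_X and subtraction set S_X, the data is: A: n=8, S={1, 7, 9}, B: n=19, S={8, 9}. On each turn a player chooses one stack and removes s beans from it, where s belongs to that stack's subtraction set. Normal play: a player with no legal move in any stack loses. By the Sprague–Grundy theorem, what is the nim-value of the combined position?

Stack A, S = {1, 7, 9}:
G(0) = 0
G(1) = mex{0} = 1
G(2) = mex{1} = 0
G(3) = mex{0} = 1
G(4) = mex{1} = 0
G(5) = mex{0} = 1
G(6) = mex{1} = 0
G(7) = mex{0,0} = 1
G(8) = mex{1,1} = 0
G_A(8) = 0.
Stack B, S = {8, 9}:
G(0) = 0
G(1) = mex{} = 0
G(2) = mex{} = 0
G(3) = mex{} = 0
G(4) = mex{} = 0
G(5) = mex{} = 0
G(6) = mex{} = 0
G(7) = mex{} = 0
G(8) = mex{0} = 1
G(9) = mex{0,0} = 1
G(10) = mex{0,0} = 1
G(11) = mex{0,0} = 1
G(12) = mex{0,0} = 1
G(13) = mex{0,0} = 1
G(14) = mex{0,0} = 1
G(15) = mex{0,0} = 1
G(16) = mex{1,0} = 2
G(17) = mex{1,1} = 0
G(18) = mex{1,1} = 0
G(19) = mex{1,1} = 0
G_B(19) = 0.
Combined Grundy value = 0 ⊕ 0 = 0.

0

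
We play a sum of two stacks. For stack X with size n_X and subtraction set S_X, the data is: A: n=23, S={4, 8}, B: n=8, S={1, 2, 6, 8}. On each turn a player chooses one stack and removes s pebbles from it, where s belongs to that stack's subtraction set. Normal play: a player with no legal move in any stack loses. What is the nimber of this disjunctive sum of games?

3

Stack A, S = {4, 8}:
n :  0  1  2  3  4  5  6  7  8  9 10 11 12 13 14 15 16 17 18 19 20 21 22 23
G :  0  0  0  0  1  1  1  1  2  2  2  2  0  0  0  0  1  1  1  1  2  2  2  2
G_A(23) = 2.
Stack B, S = {1, 2, 6, 8}:
n : 0 1 2 3 4 5 6 7 8
G : 0 1 2 0 1 2 3 0 1
G_B(8) = 1.
Combined Grundy value = 2 ⊕ 1 = 3.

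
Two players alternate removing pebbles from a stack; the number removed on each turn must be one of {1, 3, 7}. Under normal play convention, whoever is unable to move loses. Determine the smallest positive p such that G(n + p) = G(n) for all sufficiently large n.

2

n :  0  1  2  3  4  5  6  7  8  9 10 11 12 13 14
G :  0  1  0  1  0  1  0  1  0  1  0  1  0  1  0
G(n+2) = G(n) holds for n = 0,…,6 (a full window of length max(S) = 7), so the sequence is purely periodic with period 2.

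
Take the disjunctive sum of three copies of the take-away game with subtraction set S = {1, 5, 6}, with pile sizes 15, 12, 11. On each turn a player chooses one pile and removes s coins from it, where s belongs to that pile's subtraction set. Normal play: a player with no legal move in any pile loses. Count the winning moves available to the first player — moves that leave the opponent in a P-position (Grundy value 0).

3

All piles use S = {1, 5, 6}:
G(0) = 0
G(1) = mex{0} = 1
G(2) = mex{1} = 0
G(3) = mex{0} = 1
G(4) = mex{1} = 0
G(5) = mex{0,0} = 1
G(6) = mex{1,1,0} = 2
G(7) = mex{2,0,1} = 3
G(8) = mex{3,1,0} = 2
G(9) = mex{2,0,1} = 3
G(10) = mex{3,1,0} = 2
G(11) = mex{2,2,1} = 0
G(12) = mex{0,3,2} = 1
G(13) = mex{1,2,3} = 0
G(14) = mex{0,3,2} = 1
G(15) = mex{1,2,3} = 0
Pile A: G(15) = 0.
Pile B: G(12) = 1.
Pile C: G(11) = 0.
Combined Grundy value = 0 ⊕ 1 ⊕ 0 = 1.
A winning move leaves total XOR = 0, i.e. changes one component's Grundy value g to g ⊕ X where X is the current total.
Pile A: need g' = 0⊕1 = 1. Options: 15−1→G=1, 15−5→G=2, 15−6→G=3. Hits: 1.
Pile B: need g' = 1⊕1 = 0. Options: 12−1→G=0, 12−5→G=3, 12−6→G=2. Hits: 1.
Pile C: need g' = 0⊕1 = 1. Options: 11−1→G=2, 11−5→G=2, 11−6→G=1. Hits: 1.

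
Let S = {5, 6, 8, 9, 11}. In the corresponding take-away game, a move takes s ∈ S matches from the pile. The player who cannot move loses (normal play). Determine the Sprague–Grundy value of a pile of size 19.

n :  0  1  2  3  4  5  6  7  8  9 10 11 12 13 14 15 16 17 18 19
G :  0  0  0  0  0  1  1  1  1  1  2  2  2  2  2  3  0  0  0  0

0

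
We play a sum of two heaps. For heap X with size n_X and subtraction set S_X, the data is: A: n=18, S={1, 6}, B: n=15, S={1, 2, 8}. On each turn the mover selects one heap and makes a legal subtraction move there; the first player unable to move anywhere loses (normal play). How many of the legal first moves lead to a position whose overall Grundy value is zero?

Heap A, S = {1, 6}:
n :  0  1  2  3  4  5  6  7  8  9 10 11 12 13 14 15 16 17 18
G :  0  1  0  1  0  1  2  0  1  0  1  0  1  2  0  1  0  1  0
G_A(18) = 0.
Heap B, S = {1, 2, 8}:
G(0) = 0
G(1) = mex{0} = 1
G(2) = mex{1,0} = 2
G(3) = mex{2,1} = 0
G(4) = mex{0,2} = 1
G(5) = mex{1,0} = 2
G(6) = mex{2,1} = 0
G(7) = mex{0,2} = 1
G(8) = mex{1,0,0} = 2
G(9) = mex{2,1,1} = 0
G(10) = mex{0,2,2} = 1
G(11) = mex{1,0,0} = 2
G(12) = mex{2,1,1} = 0
G(13) = mex{0,2,2} = 1
G(14) = mex{1,0,0} = 2
G(15) = mex{2,1,1} = 0
G_B(15) = 0.
Combined Grundy value = 0 ⊕ 0 = 0.
A winning move leaves total XOR = 0, i.e. changes one component's Grundy value g to g ⊕ X where X is the current total.
Heap A: target g' = 0⊕0 = 0, but every legal move changes the Grundy value (mex property), so 0 moves.
Heap B: target g' = 0⊕0 = 0, but every legal move changes the Grundy value (mex property), so 0 moves.

0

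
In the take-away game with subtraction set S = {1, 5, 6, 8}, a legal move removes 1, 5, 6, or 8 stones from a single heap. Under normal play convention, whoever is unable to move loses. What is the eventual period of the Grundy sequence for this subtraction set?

n :  0  1  2  3  4  5  6  7  8  9 10 11 12 13 14 15 16 17 18 19 20 21 22 23
G :  0  1  0  1  0  1  2  3  2  3  2  0  1  0  1  0  1  2  3  2  3  2  0  1
G(n+11) = G(n) holds for n = 0,…,7 (a full window of length max(S) = 8), so the sequence is purely periodic with period 11.

11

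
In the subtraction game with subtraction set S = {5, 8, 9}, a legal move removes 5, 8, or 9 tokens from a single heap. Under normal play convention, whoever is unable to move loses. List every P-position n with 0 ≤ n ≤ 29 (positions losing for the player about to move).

0, 1, 2, 3, 4, 14, 15, 16, 17, 18, 28, 29

G(0) = 0
G(1) = mex{} = 0
G(2) = mex{} = 0
G(3) = mex{} = 0
G(4) = mex{} = 0
G(5) = mex{0} = 1
G(6) = mex{0} = 1
G(7) = mex{0} = 1
G(8) = mex{0,0} = 1
G(9) = mex{0,0,0} = 1
G(10) = mex{1,0,0} = 2
G(11) = mex{1,0,0} = 2
G(12) = mex{1,0,0} = 2
G(13) = mex{1,1,0} = 2
G(14) = mex{1,1,1} = 0
G(15) = mex{2,1,1} = 0
G(16) = mex{2,1,1} = 0
G(17) = mex{2,1,1} = 0
G(18) = mex{2,2,1} = 0
G(19) = mex{0,2,2} = 1
G(20) = mex{0,2,2} = 1
G(21) = mex{0,2,2} = 1
G(22) = mex{0,0,2} = 1
G(23) = mex{0,0,0} = 1
G(24) = mex{1,0,0} = 2
G(25) = mex{1,0,0} = 2
G(26) = mex{1,0,0} = 2
G(27) = mex{1,1,0} = 2
G(28) = mex{1,1,1} = 0
G(29) = mex{2,1,1} = 0
P-positions are exactly the n with G(n) = 0.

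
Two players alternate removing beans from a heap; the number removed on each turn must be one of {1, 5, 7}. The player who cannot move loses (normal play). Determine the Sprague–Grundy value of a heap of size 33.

1

n :  0  1  2  3  4  5  6  7  8  9 10 11 12 13 14 15 16 17 18 19 20 21 22 23 24 25 26 27 28 29 30 31 32 33
G :  0  1  0  1  0  1  0  1  0  1  0  1  0  1  0  1  0  1  0  1  0  1  0  1  0  1  0  1  0  1  0  1  0  1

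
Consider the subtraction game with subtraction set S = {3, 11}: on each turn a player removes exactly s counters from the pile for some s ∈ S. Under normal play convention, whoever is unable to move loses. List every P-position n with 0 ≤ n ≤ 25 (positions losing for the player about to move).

0, 1, 2, 6, 7, 8, 14, 15, 16, 20, 21, 22

n :  0  1  2  3  4  5  6  7  8  9 10 11 12 13 14 15 16 17 18 19 20 21 22 23 24 25
G :  0  0  0  1  1  1  0  0  0  1  1  1  2  2  0  0  0  1  1  1  0  0  0  1  1  1
P-positions are exactly the n with G(n) = 0.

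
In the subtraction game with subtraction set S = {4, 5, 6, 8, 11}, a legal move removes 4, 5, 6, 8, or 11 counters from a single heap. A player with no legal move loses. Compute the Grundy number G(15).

0

n :  0  1  2  3  4  5  6  7  8  9 10 11 12 13 14 15
G :  0  0  0  0  1  1  1  1  2  2  2  2  3  3  3  0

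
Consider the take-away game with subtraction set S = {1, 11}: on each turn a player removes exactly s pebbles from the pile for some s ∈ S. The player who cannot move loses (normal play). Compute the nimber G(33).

G(0) = 0
G(1) = mex{0} = 1
G(2) = mex{1} = 0
G(3) = mex{0} = 1
G(4) = mex{1} = 0
G(5) = mex{0} = 1
G(6) = mex{1} = 0
G(7) = mex{0} = 1
G(8) = mex{1} = 0
G(9) = mex{0} = 1
G(10) = mex{1} = 0
G(11) = mex{0,0} = 1
G(12) = mex{1,1} = 0
G(13) = mex{0,0} = 1
G(14) = mex{1,1} = 0
G(15) = mex{0,0} = 1
G(16) = mex{1,1} = 0
G(17) = mex{0,0} = 1
G(18) = mex{1,1} = 0
G(19) = mex{0,0} = 1
G(20) = mex{1,1} = 0
G(21) = mex{0,0} = 1
G(22) = mex{1,1} = 0
G(23) = mex{0,0} = 1
G(24) = mex{1,1} = 0
G(25) = mex{0,0} = 1
G(26) = mex{1,1} = 0
G(27) = mex{0,0} = 1
G(28) = mex{1,1} = 0
G(29) = mex{0,0} = 1
G(30) = mex{1,1} = 0
G(31) = mex{0,0} = 1
G(32) = mex{1,1} = 0
G(33) = mex{0,0} = 1

1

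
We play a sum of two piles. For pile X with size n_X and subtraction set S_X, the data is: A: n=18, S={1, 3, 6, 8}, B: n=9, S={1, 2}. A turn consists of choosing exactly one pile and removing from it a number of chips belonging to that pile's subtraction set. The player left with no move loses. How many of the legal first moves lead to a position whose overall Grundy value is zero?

0

Pile A, S = {1, 3, 6, 8}:
G(0) = 0
G(1) = mex{0} = 1
G(2) = mex{1} = 0
G(3) = mex{0,0} = 1
G(4) = mex{1,1} = 0
G(5) = mex{0,0} = 1
G(6) = mex{1,1,0} = 2
G(7) = mex{2,0,1} = 3
G(8) = mex{3,1,0,0} = 2
G(9) = mex{2,2,1,1} = 0
G(10) = mex{0,3,0,0} = 1
G(11) = mex{1,2,1,1} = 0
G(12) = mex{0,0,2,0} = 1
G(13) = mex{1,1,3,1} = 0
G(14) = mex{0,0,2,2} = 1
G(15) = mex{1,1,0,3} = 2
G(16) = mex{2,0,1,2} = 3
G(17) = mex{3,1,0,0} = 2
G(18) = mex{2,2,1,1} = 0
G_A(18) = 0.
Pile B, S = {1, 2}:
n : 0 1 2 3 4 5 6 7 8 9
G : 0 1 2 0 1 2 0 1 2 0
G_B(9) = 0.
Combined Grundy value = 0 ⊕ 0 = 0.
A winning move leaves total XOR = 0, i.e. changes one component's Grundy value g to g ⊕ X where X is the current total.
Pile A: target g' = 0⊕0 = 0, but every legal move changes the Grundy value (mex property), so 0 moves.
Pile B: target g' = 0⊕0 = 0, but every legal move changes the Grundy value (mex property), so 0 moves.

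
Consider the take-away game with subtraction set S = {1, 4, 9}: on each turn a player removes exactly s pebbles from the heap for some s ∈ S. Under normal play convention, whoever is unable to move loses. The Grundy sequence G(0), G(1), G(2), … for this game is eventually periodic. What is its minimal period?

5

G(0) = 0
G(1) = mex{0} = 1
G(2) = mex{1} = 0
G(3) = mex{0} = 1
G(4) = mex{1,0} = 2
G(5) = mex{2,1} = 0
G(6) = mex{0,0} = 1
G(7) = mex{1,1} = 0
G(8) = mex{0,2} = 1
G(9) = mex{1,0,0} = 2
G(10) = mex{2,1,1} = 0
G(11) = mex{0,0,0} = 1
G(12) = mex{1,1,1} = 0
G(13) = mex{0,2,2} = 1
G(14) = mex{1,0,0} = 2
G(15) = mex{2,1,1} = 0
G(n+5) = G(n) holds for n = 0,…,8 (a full window of length max(S) = 9), so the sequence is purely periodic with period 5.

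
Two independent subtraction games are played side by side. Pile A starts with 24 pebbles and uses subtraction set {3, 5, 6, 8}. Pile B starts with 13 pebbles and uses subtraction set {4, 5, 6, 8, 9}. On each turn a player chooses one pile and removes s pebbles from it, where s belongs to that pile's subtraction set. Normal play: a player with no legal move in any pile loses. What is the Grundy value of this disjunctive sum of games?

Pile A, S = {3, 5, 6, 8}:
G(0) = 0
G(1) = mex{} = 0
G(2) = mex{} = 0
G(3) = mex{0} = 1
G(4) = mex{0} = 1
G(5) = mex{0,0} = 1
G(6) = mex{1,0,0} = 2
G(7) = mex{1,0,0} = 2
G(8) = mex{1,1,0,0} = 2
G(9) = mex{2,1,1,0} = 3
G(10) = mex{2,1,1,0} = 3
G(11) = mex{2,2,1,1} = 0
G(12) = mex{3,2,2,1} = 0
G(13) = mex{3,2,2,1} = 0
G(14) = mex{0,3,2,2} = 1
G(15) = mex{0,3,3,2} = 1
G(16) = mex{0,0,3,2} = 1
G(17) = mex{1,0,0,3} = 2
G(18) = mex{1,0,0,3} = 2
G(19) = mex{1,1,0,0} = 2
G(20) = mex{2,1,1,0} = 3
G(21) = mex{2,1,1,0} = 3
G(22) = mex{2,2,1,1} = 0
G(23) = mex{3,2,2,1} = 0
G(24) = mex{3,2,2,1} = 0
G_A(24) = 0.
Pile B, S = {4, 5, 6, 8, 9}:
G(0) = 0
G(1) = mex{} = 0
G(2) = mex{} = 0
G(3) = mex{} = 0
G(4) = mex{0} = 1
G(5) = mex{0,0} = 1
G(6) = mex{0,0,0} = 1
G(7) = mex{0,0,0} = 1
G(8) = mex{1,0,0,0} = 2
G(9) = mex{1,1,0,0,0} = 2
G(10) = mex{1,1,1,0,0} = 2
G(11) = mex{1,1,1,0,0} = 2
G(12) = mex{2,1,1,1,0} = 3
G(13) = mex{2,2,1,1,1} = 0
G_B(13) = 0.
Combined Grundy value = 0 ⊕ 0 = 0.

0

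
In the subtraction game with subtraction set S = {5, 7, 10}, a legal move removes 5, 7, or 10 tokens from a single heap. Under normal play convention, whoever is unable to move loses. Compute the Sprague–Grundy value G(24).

G(0) = 0
G(1) = mex{} = 0
G(2) = mex{} = 0
G(3) = mex{} = 0
G(4) = mex{} = 0
G(5) = mex{0} = 1
G(6) = mex{0} = 1
G(7) = mex{0,0} = 1
G(8) = mex{0,0} = 1
G(9) = mex{0,0} = 1
G(10) = mex{1,0,0} = 2
G(11) = mex{1,0,0} = 2
G(12) = mex{1,1,0} = 2
G(13) = mex{1,1,0} = 2
G(14) = mex{1,1,0} = 2
G(15) = mex{2,1,1} = 0
G(16) = mex{2,1,1} = 0
G(17) = mex{2,2,1} = 0
G(18) = mex{2,2,1} = 0
G(19) = mex{2,2,1} = 0
G(20) = mex{0,2,2} = 1
G(21) = mex{0,2,2} = 1
G(22) = mex{0,0,2} = 1
G(23) = mex{0,0,2} = 1
G(24) = mex{0,0,2} = 1

1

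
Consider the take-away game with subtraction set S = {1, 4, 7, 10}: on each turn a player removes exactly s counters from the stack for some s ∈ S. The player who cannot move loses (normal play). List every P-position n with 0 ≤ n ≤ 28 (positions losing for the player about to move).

G(0) = 0
G(1) = mex{0} = 1
G(2) = mex{1} = 0
G(3) = mex{0} = 1
G(4) = mex{1,0} = 2
G(5) = mex{2,1} = 0
G(6) = mex{0,0} = 1
G(7) = mex{1,1,0} = 2
G(8) = mex{2,2,1} = 0
G(9) = mex{0,0,0} = 1
G(10) = mex{1,1,1,0} = 2
G(11) = mex{2,2,2,1} = 0
G(12) = mex{0,0,0,0} = 1
G(13) = mex{1,1,1,1} = 0
G(14) = mex{0,2,2,2} = 1
G(15) = mex{1,0,0,0} = 2
G(16) = mex{2,1,1,1} = 0
G(17) = mex{0,0,2,2} = 1
G(18) = mex{1,1,0,0} = 2
G(19) = mex{2,2,1,1} = 0
G(20) = mex{0,0,0,2} = 1
G(21) = mex{1,1,1,0} = 2
G(22) = mex{2,2,2,1} = 0
G(23) = mex{0,0,0,0} = 1
G(24) = mex{1,1,1,1} = 0
G(25) = mex{0,2,2,2} = 1
G(26) = mex{1,0,0,0} = 2
G(27) = mex{2,1,1,1} = 0
G(28) = mex{0,0,2,2} = 1
P-positions are exactly the n with G(n) = 0.

0, 2, 5, 8, 11, 13, 16, 19, 22, 24, 27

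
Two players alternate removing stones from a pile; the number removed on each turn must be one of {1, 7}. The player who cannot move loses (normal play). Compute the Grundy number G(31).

1

n :  0  1  2  3  4  5  6  7  8  9 10 11 12 13 14 15 16 17 18 19 20 21 22 23 24 25 26 27 28 29 30 31
G :  0  1  0  1  0  1  0  1  0  1  0  1  0  1  0  1  0  1  0  1  0  1  0  1  0  1  0  1  0  1  0  1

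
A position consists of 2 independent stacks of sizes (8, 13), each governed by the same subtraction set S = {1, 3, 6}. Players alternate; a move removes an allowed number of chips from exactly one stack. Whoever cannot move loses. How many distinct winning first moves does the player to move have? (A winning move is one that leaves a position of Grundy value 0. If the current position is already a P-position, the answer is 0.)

1

All stacks use S = {1, 3, 6}:
G(0) = 0
G(1) = mex{0} = 1
G(2) = mex{1} = 0
G(3) = mex{0,0} = 1
G(4) = mex{1,1} = 0
G(5) = mex{0,0} = 1
G(6) = mex{1,1,0} = 2
G(7) = mex{2,0,1} = 3
G(8) = mex{3,1,0} = 2
G(9) = mex{2,2,1} = 0
G(10) = mex{0,3,0} = 1
G(11) = mex{1,2,1} = 0
G(12) = mex{0,0,2} = 1
G(13) = mex{1,1,3} = 0
Stack A: G(8) = 2.
Stack B: G(13) = 0.
Combined Grundy value = 2 ⊕ 0 = 2.
A winning move leaves total XOR = 0, i.e. changes one component's Grundy value g to g ⊕ X where X is the current total.
Stack A: need g' = 2⊕2 = 0. Options: 8−1→G=3, 8−3→G=1, 8−6→G=0. Hits: 1.
Stack B: need g' = 0⊕2 = 2. Options: 13−1→G=1, 13−3→G=1, 13−6→G=3. Hits: 0.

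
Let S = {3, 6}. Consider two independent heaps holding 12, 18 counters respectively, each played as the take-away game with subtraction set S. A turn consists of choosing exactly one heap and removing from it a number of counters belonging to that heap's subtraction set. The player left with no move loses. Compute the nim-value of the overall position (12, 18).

1

All heaps use S = {3, 6}:
n :  0  1  2  3  4  5  6  7  8  9 10 11 12 13 14 15 16 17 18
G :  0  0  0  1  1  1  2  2  2  0  0  0  1  1  1  2  2  2  0
Heap A: G(12) = 1.
Heap B: G(18) = 0.
Combined Grundy value = 1 ⊕ 0 = 1.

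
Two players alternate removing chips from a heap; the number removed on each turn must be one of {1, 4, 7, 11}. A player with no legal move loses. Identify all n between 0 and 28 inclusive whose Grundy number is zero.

0, 2, 5, 8, 10, 18, 20, 23, 26, 28

G(0) = 0
G(1) = mex{0} = 1
G(2) = mex{1} = 0
G(3) = mex{0} = 1
G(4) = mex{1,0} = 2
G(5) = mex{2,1} = 0
G(6) = mex{0,0} = 1
G(7) = mex{1,1,0} = 2
G(8) = mex{2,2,1} = 0
G(9) = mex{0,0,0} = 1
G(10) = mex{1,1,1} = 0
G(11) = mex{0,2,2,0} = 1
G(12) = mex{1,0,0,1} = 2
G(13) = mex{2,1,1,0} = 3
G(14) = mex{3,0,2,1} = 4
G(15) = mex{4,1,0,2} = 3
G(16) = mex{3,2,1,0} = 4
G(17) = mex{4,3,0,1} = 2
G(18) = mex{2,4,1,2} = 0
G(19) = mex{0,3,2,0} = 1
G(20) = mex{1,4,3,1} = 0
G(21) = mex{0,2,4,0} = 1
G(22) = mex{1,0,3,1} = 2
G(23) = mex{2,1,4,2} = 0
G(24) = mex{0,0,2,3} = 1
G(25) = mex{1,1,0,4} = 2
G(26) = mex{2,2,1,3} = 0
G(27) = mex{0,0,0,4} = 1
G(28) = mex{1,1,1,2} = 0
P-positions are exactly the n with G(n) = 0.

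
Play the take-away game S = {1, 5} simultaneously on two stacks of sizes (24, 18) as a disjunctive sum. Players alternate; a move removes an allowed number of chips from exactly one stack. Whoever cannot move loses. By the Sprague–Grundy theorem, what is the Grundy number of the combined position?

0

All stacks use S = {1, 5}:
n :  0  1  2  3  4  5  6  7  8  9 10 11 12 13 14 15 16 17 18 19 20 21 22 23 24
G :  0  1  0  1  0  1  0  1  0  1  0  1  0  1  0  1  0  1  0  1  0  1  0  1  0
Stack A: G(24) = 0.
Stack B: G(18) = 0.
Combined Grundy value = 0 ⊕ 0 = 0.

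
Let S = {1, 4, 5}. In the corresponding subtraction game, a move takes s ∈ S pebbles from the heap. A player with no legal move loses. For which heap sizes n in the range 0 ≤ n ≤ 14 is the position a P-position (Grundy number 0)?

n :  0  1  2  3  4  5  6  7  8  9 10 11 12 13 14
G :  0  1  0  1  2  3  2  3  0  1  0  1  2  3  2
P-positions are exactly the n with G(n) = 0.

0, 2, 8, 10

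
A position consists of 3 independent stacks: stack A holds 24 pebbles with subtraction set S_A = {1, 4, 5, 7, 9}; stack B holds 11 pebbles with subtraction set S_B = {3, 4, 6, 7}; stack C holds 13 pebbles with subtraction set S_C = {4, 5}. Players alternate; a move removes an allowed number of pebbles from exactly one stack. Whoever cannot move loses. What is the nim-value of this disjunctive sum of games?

1

Stack A, S = {1, 4, 5, 7, 9}:
G(0) = 0
G(1) = mex{0} = 1
G(2) = mex{1} = 0
G(3) = mex{0} = 1
G(4) = mex{1,0} = 2
G(5) = mex{2,1,0} = 3
G(6) = mex{3,0,1} = 2
G(7) = mex{2,1,0,0} = 3
G(8) = mex{3,2,1,1} = 0
G(9) = mex{0,3,2,0,0} = 1
G(10) = mex{1,2,3,1,1} = 0
G(11) = mex{0,3,2,2,0} = 1
G(12) = mex{1,0,3,3,1} = 2
G(13) = mex{2,1,0,2,2} = 3
G(14) = mex{3,0,1,3,3} = 2
G(15) = mex{2,1,0,0,2} = 3
G(16) = mex{3,2,1,1,3} = 0
G(17) = mex{0,3,2,0,0} = 1
G(18) = mex{1,2,3,1,1} = 0
G(19) = mex{0,3,2,2,0} = 1
G(20) = mex{1,0,3,3,1} = 2
G(21) = mex{2,1,0,2,2} = 3
G(22) = mex{3,0,1,3,3} = 2
G(23) = mex{2,1,0,0,2} = 3
G(24) = mex{3,2,1,1,3} = 0
G_A(24) = 0.
Stack B, S = {3, 4, 6, 7}:
G(0) = 0
G(1) = mex{} = 0
G(2) = mex{} = 0
G(3) = mex{0} = 1
G(4) = mex{0,0} = 1
G(5) = mex{0,0} = 1
G(6) = mex{1,0,0} = 2
G(7) = mex{1,1,0,0} = 2
G(8) = mex{1,1,0,0} = 2
G(9) = mex{2,1,1,0} = 3
G(10) = mex{2,2,1,1} = 0
G(11) = mex{2,2,1,1} = 0
G_B(11) = 0.
Stack C, S = {4, 5}:
n :  0  1  2  3  4  5  6  7  8  9 10 11 12 13
G :  0  0  0  0  1  1  1  1  2  0  0  0  0  1
G_C(13) = 1.
Combined Grundy value = 0 ⊕ 0 ⊕ 1 = 1.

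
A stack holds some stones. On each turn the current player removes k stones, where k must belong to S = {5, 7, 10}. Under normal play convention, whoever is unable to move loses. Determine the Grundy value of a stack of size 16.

n :  0  1  2  3  4  5  6  7  8  9 10 11 12 13 14 15 16
G :  0  0  0  0  0  1  1  1  1  1  2  2  2  2  2  0  0

0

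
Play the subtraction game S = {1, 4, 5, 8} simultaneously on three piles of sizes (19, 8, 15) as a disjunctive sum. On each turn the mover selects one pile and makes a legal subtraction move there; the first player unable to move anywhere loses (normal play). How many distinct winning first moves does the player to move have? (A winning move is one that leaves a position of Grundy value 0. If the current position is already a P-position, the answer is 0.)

All piles use S = {1, 4, 5, 8}:
G(0) = 0
G(1) = mex{0} = 1
G(2) = mex{1} = 0
G(3) = mex{0} = 1
G(4) = mex{1,0} = 2
G(5) = mex{2,1,0} = 3
G(6) = mex{3,0,1} = 2
G(7) = mex{2,1,0} = 3
G(8) = mex{3,2,1,0} = 4
G(9) = mex{4,3,2,1} = 0
G(10) = mex{0,2,3,0} = 1
G(11) = mex{1,3,2,1} = 0
G(12) = mex{0,4,3,2} = 1
G(13) = mex{1,0,4,3} = 2
G(14) = mex{2,1,0,2} = 3
G(15) = mex{3,0,1,3} = 2
G(16) = mex{2,1,0,4} = 3
G(17) = mex{3,2,1,0} = 4
G(18) = mex{4,3,2,1} = 0
G(19) = mex{0,2,3,0} = 1
Pile A: G(19) = 1.
Pile B: G(8) = 4.
Pile C: G(15) = 2.
Combined Grundy value = 1 ⊕ 4 ⊕ 2 = 7.
A winning move leaves total XOR = 0, i.e. changes one component's Grundy value g to g ⊕ X where X is the current total.
Pile A: need g' = 1⊕7 = 6. Options: 19−1→G=0, 19−4→G=2, 19−5→G=3, 19−8→G=0. Hits: 0.
Pile B: need g' = 4⊕7 = 3. Options: 8−1→G=3, 8−4→G=2, 8−5→G=1, 8−8→G=0. Hits: 1.
Pile C: need g' = 2⊕7 = 5. Options: 15−1→G=3, 15−4→G=0, 15−5→G=1, 15−8→G=3. Hits: 0.

1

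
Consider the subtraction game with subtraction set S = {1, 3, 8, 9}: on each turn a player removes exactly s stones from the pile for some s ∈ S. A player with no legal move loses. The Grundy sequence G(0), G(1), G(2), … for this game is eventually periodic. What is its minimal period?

G(0) = 0
G(1) = mex{0} = 1
G(2) = mex{1} = 0
G(3) = mex{0,0} = 1
G(4) = mex{1,1} = 0
G(5) = mex{0,0} = 1
G(6) = mex{1,1} = 0
G(7) = mex{0,0} = 1
G(8) = mex{1,1,0} = 2
G(9) = mex{2,0,1,0} = 3
G(10) = mex{3,1,0,1} = 2
G(11) = mex{2,2,1,0} = 3
G(12) = mex{3,3,0,1} = 2
G(13) = mex{2,2,1,0} = 3
G(14) = mex{3,3,0,1} = 2
G(15) = mex{2,2,1,0} = 3
G(16) = mex{3,3,2,1} = 0
G(17) = mex{0,2,3,2} = 1
G(18) = mex{1,3,2,3} = 0
G(19) = mex{0,0,3,2} = 1
G(20) = mex{1,1,2,3} = 0
G(21) = mex{0,0,3,2} = 1
G(22) = mex{1,1,2,3} = 0
G(23) = mex{0,0,3,2} = 1
G(24) = mex{1,1,0,3} = 2
G(25) = mex{2,0,1,0} = 3
G(26) = mex{3,1,0,1} = 2
G(27) = mex{2,2,1,0} = 3
G(28) = mex{3,3,0,1} = 2
G(29) = mex{2,2,1,0} = 3
G(30) = mex{3,3,0,1} = 2
G(31) = mex{2,2,1,0} = 3
G(32) = mex{3,3,2,1} = 0
G(33) = mex{0,2,3,2} = 1
G(n+16) = G(n) holds for n = 0,…,8 (a full window of length max(S) = 9), so the sequence is purely periodic with period 16.

16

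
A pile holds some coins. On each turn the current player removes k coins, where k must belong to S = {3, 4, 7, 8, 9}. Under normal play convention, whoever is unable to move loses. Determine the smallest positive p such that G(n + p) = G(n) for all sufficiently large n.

n :  0  1  2  3  4  5  6  7  8  9 10 11 12 13 14 15 16 17 18 19 20 21 22 23 24 25
G :  0  0  0  1  1  1  2  2  2  3  3  3  0  0  0  1  1  1  2  2  2  3  3  3  0  0
G(n+12) = G(n) holds for n = 0,…,8 (a full window of length max(S) = 9), so the sequence is purely periodic with period 12.

12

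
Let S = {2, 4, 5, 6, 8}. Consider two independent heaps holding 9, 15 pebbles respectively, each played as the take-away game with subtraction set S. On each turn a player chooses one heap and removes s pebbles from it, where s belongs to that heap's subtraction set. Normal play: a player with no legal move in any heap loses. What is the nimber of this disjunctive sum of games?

6

All heaps use S = {2, 4, 5, 6, 8}:
n :  0  1  2  3  4  5  6  7  8  9 10 11 12 13 14 15
G :  0  0  1  1  2  2  3  3  4  4  0  0  1  1  2  2
Heap A: G(9) = 4.
Heap B: G(15) = 2.
Combined Grundy value = 4 ⊕ 2 = 6.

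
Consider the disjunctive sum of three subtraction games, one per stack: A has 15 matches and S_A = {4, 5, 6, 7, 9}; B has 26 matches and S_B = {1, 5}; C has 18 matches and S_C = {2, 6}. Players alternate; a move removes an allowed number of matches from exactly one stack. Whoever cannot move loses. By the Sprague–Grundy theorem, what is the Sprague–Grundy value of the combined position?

1

Stack A, S = {4, 5, 6, 7, 9}:
n :  0  1  2  3  4  5  6  7  8  9 10 11 12 13 14 15
G :  0  0  0  0  1  1  1  1  2  2  2  2  3  0  0  0
G_A(15) = 0.
Stack B, S = {1, 5}:
G(0) = 0
G(1) = mex{0} = 1
G(2) = mex{1} = 0
G(3) = mex{0} = 1
G(4) = mex{1} = 0
G(5) = mex{0,0} = 1
G(6) = mex{1,1} = 0
G(7) = mex{0,0} = 1
G(8) = mex{1,1} = 0
G(9) = mex{0,0} = 1
G(10) = mex{1,1} = 0
G(11) = mex{0,0} = 1
G(12) = mex{1,1} = 0
G(13) = mex{0,0} = 1
G(14) = mex{1,1} = 0
G(15) = mex{0,0} = 1
G(16) = mex{1,1} = 0
G(17) = mex{0,0} = 1
G(18) = mex{1,1} = 0
G(19) = mex{0,0} = 1
G(20) = mex{1,1} = 0
G(21) = mex{0,0} = 1
G(22) = mex{1,1} = 0
G(23) = mex{0,0} = 1
G(24) = mex{1,1} = 0
G(25) = mex{0,0} = 1
G(26) = mex{1,1} = 0
G_B(26) = 0.
Stack C, S = {2, 6}:
G(0) = 0
G(1) = mex{} = 0
G(2) = mex{0} = 1
G(3) = mex{0} = 1
G(4) = mex{1} = 0
G(5) = mex{1} = 0
G(6) = mex{0,0} = 1
G(7) = mex{0,0} = 1
G(8) = mex{1,1} = 0
G(9) = mex{1,1} = 0
G(10) = mex{0,0} = 1
G(11) = mex{0,0} = 1
G(12) = mex{1,1} = 0
G(13) = mex{1,1} = 0
G(14) = mex{0,0} = 1
G(15) = mex{0,0} = 1
G(16) = mex{1,1} = 0
G(17) = mex{1,1} = 0
G(18) = mex{0,0} = 1
G_C(18) = 1.
Combined Grundy value = 0 ⊕ 0 ⊕ 1 = 1.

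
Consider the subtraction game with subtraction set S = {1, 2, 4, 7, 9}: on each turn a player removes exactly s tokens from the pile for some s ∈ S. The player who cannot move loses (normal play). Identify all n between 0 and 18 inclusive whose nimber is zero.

0, 3, 6, 11, 14, 17

G(0) = 0
G(1) = mex{0} = 1
G(2) = mex{1,0} = 2
G(3) = mex{2,1} = 0
G(4) = mex{0,2,0} = 1
G(5) = mex{1,0,1} = 2
G(6) = mex{2,1,2} = 0
G(7) = mex{0,2,0,0} = 1
G(8) = mex{1,0,1,1} = 2
G(9) = mex{2,1,2,2,0} = 3
G(10) = mex{3,2,0,0,1} = 4
G(11) = mex{4,3,1,1,2} = 0
G(12) = mex{0,4,2,2,0} = 1
G(13) = mex{1,0,3,0,1} = 2
G(14) = mex{2,1,4,1,2} = 0
G(15) = mex{0,2,0,2,0} = 1
G(16) = mex{1,0,1,3,1} = 2
G(17) = mex{2,1,2,4,2} = 0
G(18) = mex{0,2,0,0,3} = 1
P-positions are exactly the n with G(n) = 0.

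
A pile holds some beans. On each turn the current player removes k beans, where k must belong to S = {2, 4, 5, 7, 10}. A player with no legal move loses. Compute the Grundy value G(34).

2

n :  0  1  2  3  4  5  6  7  8  9 10 11 12 13 14 15 16 17 18 19 20 21 22 23 24 25 26 27 28 29 30 31 32 33 34
G :  0  0  1  1  2  2  3  3  4  0  5  1  0  2  1  0  2  1  0  2  1  0  2  1  0  2  1  0  2  1  0  2  1  0  2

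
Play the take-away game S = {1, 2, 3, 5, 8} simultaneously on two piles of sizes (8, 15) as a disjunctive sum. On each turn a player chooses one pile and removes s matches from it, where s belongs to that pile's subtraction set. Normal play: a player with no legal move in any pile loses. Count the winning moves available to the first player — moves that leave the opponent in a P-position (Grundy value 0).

All piles use S = {1, 2, 3, 5, 8}:
G(0) = 0
G(1) = mex{0} = 1
G(2) = mex{1,0} = 2
G(3) = mex{2,1,0} = 3
G(4) = mex{3,2,1} = 0
G(5) = mex{0,3,2,0} = 1
G(6) = mex{1,0,3,1} = 2
G(7) = mex{2,1,0,2} = 3
G(8) = mex{3,2,1,3,0} = 4
G(9) = mex{4,3,2,0,1} = 5
G(10) = mex{5,4,3,1,2} = 0
G(11) = mex{0,5,4,2,3} = 1
G(12) = mex{1,0,5,3,0} = 2
G(13) = mex{2,1,0,4,1} = 3
G(14) = mex{3,2,1,5,2} = 0
G(15) = mex{0,3,2,0,3} = 1
Pile A: G(8) = 4.
Pile B: G(15) = 1.
Combined Grundy value = 4 ⊕ 1 = 5.
A winning move leaves total XOR = 0, i.e. changes one component's Grundy value g to g ⊕ X where X is the current total.
Pile A: need g' = 4⊕5 = 1. Options: 8−1→G=3, 8−2→G=2, 8−3→G=1, 8−5→G=3, 8−8→G=0. Hits: 1.
Pile B: need g' = 1⊕5 = 4. Options: 15−1→G=0, 15−2→G=3, 15−3→G=2, 15−5→G=0, 15−8→G=3. Hits: 0.

1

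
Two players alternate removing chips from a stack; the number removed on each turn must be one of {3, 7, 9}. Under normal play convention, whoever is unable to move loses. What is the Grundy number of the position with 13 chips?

n :  0  1  2  3  4  5  6  7  8  9 10 11 12 13
G :  0  0  0  1  1  1  0  2  2  1  3  3  0  2

2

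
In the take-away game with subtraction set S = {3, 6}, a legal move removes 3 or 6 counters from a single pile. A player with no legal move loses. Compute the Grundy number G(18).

0

n :  0  1  2  3  4  5  6  7  8  9 10 11 12 13 14 15 16 17 18
G :  0  0  0  1  1  1  2  2  2  0  0  0  1  1  1  2  2  2  0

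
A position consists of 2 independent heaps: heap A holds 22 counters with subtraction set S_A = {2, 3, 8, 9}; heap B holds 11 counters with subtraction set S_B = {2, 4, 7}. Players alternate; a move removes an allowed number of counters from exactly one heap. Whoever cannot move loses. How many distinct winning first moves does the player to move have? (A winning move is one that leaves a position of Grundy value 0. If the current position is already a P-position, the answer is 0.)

4

Heap A, S = {2, 3, 8, 9}:
G(0) = 0
G(1) = mex{} = 0
G(2) = mex{0} = 1
G(3) = mex{0,0} = 1
G(4) = mex{1,0} = 2
G(5) = mex{1,1} = 0
G(6) = mex{2,1} = 0
G(7) = mex{0,2} = 1
G(8) = mex{0,0,0} = 1
G(9) = mex{1,0,0,0} = 2
G(10) = mex{1,1,1,0} = 2
G(11) = mex{2,1,1,1} = 0
G(12) = mex{2,2,2,1} = 0
G(13) = mex{0,2,0,2} = 1
G(14) = mex{0,0,0,0} = 1
G(15) = mex{1,0,1,0} = 2
G(16) = mex{1,1,1,1} = 0
G(17) = mex{2,1,2,1} = 0
G(18) = mex{0,2,2,2} = 1
G(19) = mex{0,0,0,2} = 1
G(20) = mex{1,0,0,0} = 2
G(21) = mex{1,1,1,0} = 2
G(22) = mex{2,1,1,1} = 0
G_A(22) = 0.
Heap B, S = {2, 4, 7}:
n :  0  1  2  3  4  5  6  7  8  9 10 11
G :  0  0  1  1  2  2  0  3  1  0  2  1
G_B(11) = 1.
Combined Grundy value = 0 ⊕ 1 = 1.
A winning move leaves total XOR = 0, i.e. changes one component's Grundy value g to g ⊕ X where X is the current total.
Heap A: need g' = 0⊕1 = 1. Options: 22−2→G=2, 22−3→G=1, 22−8→G=1, 22−9→G=1. Hits: 3.
Heap B: need g' = 1⊕1 = 0. Options: 11−2→G=0, 11−4→G=3, 11−7→G=2. Hits: 1.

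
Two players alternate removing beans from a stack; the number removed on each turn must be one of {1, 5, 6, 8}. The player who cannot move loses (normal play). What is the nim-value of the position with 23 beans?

1

G(0) = 0
G(1) = mex{0} = 1
G(2) = mex{1} = 0
G(3) = mex{0} = 1
G(4) = mex{1} = 0
G(5) = mex{0,0} = 1
G(6) = mex{1,1,0} = 2
G(7) = mex{2,0,1} = 3
G(8) = mex{3,1,0,0} = 2
G(9) = mex{2,0,1,1} = 3
G(10) = mex{3,1,0,0} = 2
G(11) = mex{2,2,1,1} = 0
G(12) = mex{0,3,2,0} = 1
G(13) = mex{1,2,3,1} = 0
G(14) = mex{0,3,2,2} = 1
G(15) = mex{1,2,3,3} = 0
G(16) = mex{0,0,2,2} = 1
G(17) = mex{1,1,0,3} = 2
G(18) = mex{2,0,1,2} = 3
G(19) = mex{3,1,0,0} = 2
G(20) = mex{2,0,1,1} = 3
G(21) = mex{3,1,0,0} = 2
G(22) = mex{2,2,1,1} = 0
G(23) = mex{0,3,2,0} = 1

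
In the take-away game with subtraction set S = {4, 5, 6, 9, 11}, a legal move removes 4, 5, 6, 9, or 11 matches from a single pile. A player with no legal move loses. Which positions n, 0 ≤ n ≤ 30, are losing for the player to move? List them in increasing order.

0, 1, 2, 3, 15, 16, 17, 18, 30

G(0) = 0
G(1) = mex{} = 0
G(2) = mex{} = 0
G(3) = mex{} = 0
G(4) = mex{0} = 1
G(5) = mex{0,0} = 1
G(6) = mex{0,0,0} = 1
G(7) = mex{0,0,0} = 1
G(8) = mex{1,0,0} = 2
G(9) = mex{1,1,0,0} = 2
G(10) = mex{1,1,1,0} = 2
G(11) = mex{1,1,1,0,0} = 2
G(12) = mex{2,1,1,0,0} = 3
G(13) = mex{2,2,1,1,0} = 3
G(14) = mex{2,2,2,1,0} = 3
G(15) = mex{2,2,2,1,1} = 0
G(16) = mex{3,2,2,1,1} = 0
G(17) = mex{3,3,2,2,1} = 0
G(18) = mex{3,3,3,2,1} = 0
G(19) = mex{0,3,3,2,2} = 1
G(20) = mex{0,0,3,2,2} = 1
G(21) = mex{0,0,0,3,2} = 1
G(22) = mex{0,0,0,3,2} = 1
G(23) = mex{1,0,0,3,3} = 2
G(24) = mex{1,1,0,0,3} = 2
G(25) = mex{1,1,1,0,3} = 2
G(26) = mex{1,1,1,0,0} = 2
G(27) = mex{2,1,1,0,0} = 3
G(28) = mex{2,2,1,1,0} = 3
G(29) = mex{2,2,2,1,0} = 3
G(30) = mex{2,2,2,1,1} = 0
P-positions are exactly the n with G(n) = 0.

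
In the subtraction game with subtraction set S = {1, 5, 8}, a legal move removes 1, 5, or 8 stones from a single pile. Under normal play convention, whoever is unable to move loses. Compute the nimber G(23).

n :  0  1  2  3  4  5  6  7  8  9 10 11 12 13 14 15 16 17 18 19 20 21 22 23
G :  0  1  0  1  0  1  0  1  2  3  2  3  2  0  1  0  1  0  1  0  1  2  3  2

2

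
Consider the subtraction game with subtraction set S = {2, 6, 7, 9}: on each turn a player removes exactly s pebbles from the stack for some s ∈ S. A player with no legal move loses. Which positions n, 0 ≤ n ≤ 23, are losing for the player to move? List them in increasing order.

0, 1, 4, 5, 15, 16, 19, 20

G(0) = 0
G(1) = mex{} = 0
G(2) = mex{0} = 1
G(3) = mex{0} = 1
G(4) = mex{1} = 0
G(5) = mex{1} = 0
G(6) = mex{0,0} = 1
G(7) = mex{0,0,0} = 1
G(8) = mex{1,1,0} = 2
G(9) = mex{1,1,1,0} = 2
G(10) = mex{2,0,1,0} = 3
G(11) = mex{2,0,0,1} = 3
G(12) = mex{3,1,0,1} = 2
G(13) = mex{3,1,1,0} = 2
G(14) = mex{2,2,1,0} = 3
G(15) = mex{2,2,2,1} = 0
G(16) = mex{3,3,2,1} = 0
G(17) = mex{0,3,3,2} = 1
G(18) = mex{0,2,3,2} = 1
G(19) = mex{1,2,2,3} = 0
G(20) = mex{1,3,2,3} = 0
G(21) = mex{0,0,3,2} = 1
G(22) = mex{0,0,0,2} = 1
G(23) = mex{1,1,0,3} = 2
P-positions are exactly the n with G(n) = 0.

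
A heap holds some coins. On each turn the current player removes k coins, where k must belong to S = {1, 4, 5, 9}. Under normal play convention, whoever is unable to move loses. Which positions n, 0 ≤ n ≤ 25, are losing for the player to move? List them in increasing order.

G(0) = 0
G(1) = mex{0} = 1
G(2) = mex{1} = 0
G(3) = mex{0} = 1
G(4) = mex{1,0} = 2
G(5) = mex{2,1,0} = 3
G(6) = mex{3,0,1} = 2
G(7) = mex{2,1,0} = 3
G(8) = mex{3,2,1} = 0
G(9) = mex{0,3,2,0} = 1
G(10) = mex{1,2,3,1} = 0
G(11) = mex{0,3,2,0} = 1
G(12) = mex{1,0,3,1} = 2
G(13) = mex{2,1,0,2} = 3
G(14) = mex{3,0,1,3} = 2
G(15) = mex{2,1,0,2} = 3
G(16) = mex{3,2,1,3} = 0
G(17) = mex{0,3,2,0} = 1
G(18) = mex{1,2,3,1} = 0
G(19) = mex{0,3,2,0} = 1
G(20) = mex{1,0,3,1} = 2
G(21) = mex{2,1,0,2} = 3
G(22) = mex{3,0,1,3} = 2
G(23) = mex{2,1,0,2} = 3
G(24) = mex{3,2,1,3} = 0
G(25) = mex{0,3,2,0} = 1
P-positions are exactly the n with G(n) = 0.

0, 2, 8, 10, 16, 18, 24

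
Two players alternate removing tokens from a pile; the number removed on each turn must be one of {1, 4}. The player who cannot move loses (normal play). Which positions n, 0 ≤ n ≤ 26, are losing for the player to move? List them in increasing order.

0, 2, 5, 7, 10, 12, 15, 17, 20, 22, 25

n :  0  1  2  3  4  5  6  7  8  9 10 11 12 13 14 15 16 17 18 19 20 21 22 23 24 25 26
G :  0  1  0  1  2  0  1  0  1  2  0  1  0  1  2  0  1  0  1  2  0  1  0  1  2  0  1
P-positions are exactly the n with G(n) = 0.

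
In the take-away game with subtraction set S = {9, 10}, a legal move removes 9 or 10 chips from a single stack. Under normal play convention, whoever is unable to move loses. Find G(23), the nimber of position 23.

0

n :  0  1  2  3  4  5  6  7  8  9 10 11 12 13 14 15 16 17 18 19 20 21 22 23
G :  0  0  0  0  0  0  0  0  0  1  1  1  1  1  1  1  1  1  2  0  0  0  0  0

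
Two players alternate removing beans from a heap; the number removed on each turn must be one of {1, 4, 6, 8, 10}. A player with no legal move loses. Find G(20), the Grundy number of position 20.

1

G(0) = 0
G(1) = mex{0} = 1
G(2) = mex{1} = 0
G(3) = mex{0} = 1
G(4) = mex{1,0} = 2
G(5) = mex{2,1} = 0
G(6) = mex{0,0,0} = 1
G(7) = mex{1,1,1} = 0
G(8) = mex{0,2,0,0} = 1
G(9) = mex{1,0,1,1} = 2
G(10) = mex{2,1,2,0,0} = 3
G(11) = mex{3,0,0,1,1} = 2
G(12) = mex{2,1,1,2,0} = 3
G(13) = mex{3,2,0,0,1} = 4
G(14) = mex{4,3,1,1,2} = 0
G(15) = mex{0,2,2,0,0} = 1
G(16) = mex{1,3,3,1,1} = 0
G(17) = mex{0,4,2,2,0} = 1
G(18) = mex{1,0,3,3,1} = 2
G(19) = mex{2,1,4,2,2} = 0
G(20) = mex{0,0,0,3,3} = 1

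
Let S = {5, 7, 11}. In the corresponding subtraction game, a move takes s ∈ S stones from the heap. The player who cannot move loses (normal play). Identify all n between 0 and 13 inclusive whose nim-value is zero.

n :  0  1  2  3  4  5  6  7  8  9 10 11 12 13
G :  0  0  0  0  0  1  1  1  1  1  2  2  2  2
P-positions are exactly the n with G(n) = 0.

0, 1, 2, 3, 4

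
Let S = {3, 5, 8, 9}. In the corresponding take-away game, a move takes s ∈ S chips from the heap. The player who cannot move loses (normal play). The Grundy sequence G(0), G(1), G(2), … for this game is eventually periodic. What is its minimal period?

n :  0  1  2  3  4  5  6  7  8  9 10 11 12 13 14 15 16 17 18 19 20 21 22 23 24 25
G :  0  0  0  1  1  1  2  2  2  3  3  3  0  0  0  1  1  1  2  2  2  3  3  3  0  0
G(n+12) = G(n) holds for n = 0,…,8 (a full window of length max(S) = 9), so the sequence is purely periodic with period 12.

12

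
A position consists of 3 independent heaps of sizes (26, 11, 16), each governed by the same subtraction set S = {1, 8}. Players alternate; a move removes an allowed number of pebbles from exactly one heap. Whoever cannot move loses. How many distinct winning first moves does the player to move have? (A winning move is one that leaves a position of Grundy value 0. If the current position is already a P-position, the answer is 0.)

All heaps use S = {1, 8}:
n :  0  1  2  3  4  5  6  7  8  9 10 11 12 13 14 15 16 17 18 19 20 21 22 23 24 25 26
G :  0  1  0  1  0  1  0  1  2  0  1  0  1  0  1  0  1  2  0  1  0  1  0  1  0  1  2
Heap A: G(26) = 2.
Heap B: G(11) = 0.
Heap C: G(16) = 1.
Combined Grundy value = 2 ⊕ 0 ⊕ 1 = 3.
A winning move leaves total XOR = 0, i.e. changes one component's Grundy value g to g ⊕ X where X is the current total.
Heap A: need g' = 2⊕3 = 1. Options: 26−1→G=1, 26−8→G=0. Hits: 1.
Heap B: need g' = 0⊕3 = 3. Options: 11−1→G=1, 11−8→G=1. Hits: 0.
Heap C: need g' = 1⊕3 = 2. Options: 16−1→G=0, 16−8→G=2. Hits: 1.

2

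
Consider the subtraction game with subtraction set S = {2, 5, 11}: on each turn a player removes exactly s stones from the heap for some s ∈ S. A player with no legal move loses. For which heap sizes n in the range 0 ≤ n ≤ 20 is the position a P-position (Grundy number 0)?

0, 1, 4, 7, 8, 14, 17, 20

n :  0  1  2  3  4  5  6  7  8  9 10 11 12 13 14 15 16 17 18 19 20
G :  0  0  1  1  0  2  1  0  0  1  1  2  2  3  0  2  1  0  2  1  0
P-positions are exactly the n with G(n) = 0.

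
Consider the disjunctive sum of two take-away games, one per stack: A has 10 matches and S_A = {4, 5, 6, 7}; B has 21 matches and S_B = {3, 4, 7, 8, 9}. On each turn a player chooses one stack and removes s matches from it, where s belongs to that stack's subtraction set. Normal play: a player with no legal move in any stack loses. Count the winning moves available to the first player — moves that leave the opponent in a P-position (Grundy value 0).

Stack A, S = {4, 5, 6, 7}:
G(0) = 0
G(1) = mex{} = 0
G(2) = mex{} = 0
G(3) = mex{} = 0
G(4) = mex{0} = 1
G(5) = mex{0,0} = 1
G(6) = mex{0,0,0} = 1
G(7) = mex{0,0,0,0} = 1
G(8) = mex{1,0,0,0} = 2
G(9) = mex{1,1,0,0} = 2
G(10) = mex{1,1,1,0} = 2
G_A(10) = 2.
Stack B, S = {3, 4, 7, 8, 9}:
n :  0  1  2  3  4  5  6  7  8  9 10 11 12 13 14 15 16 17 18 19 20 21
G :  0  0  0  1  1  1  2  2  2  3  3  3  0  0  0  1  1  1  2  2  2  3
G_B(21) = 3.
Combined Grundy value = 2 ⊕ 3 = 1.
A winning move leaves total XOR = 0, i.e. changes one component's Grundy value g to g ⊕ X where X is the current total.
Stack A: need g' = 2⊕1 = 3. Options: 10−4→G=1, 10−5→G=1, 10−6→G=1, 10−7→G=0. Hits: 0.
Stack B: need g' = 3⊕1 = 2. Options: 21−3→G=2, 21−4→G=1, 21−7→G=0, 21−8→G=0, 21−9→G=0. Hits: 1.

1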